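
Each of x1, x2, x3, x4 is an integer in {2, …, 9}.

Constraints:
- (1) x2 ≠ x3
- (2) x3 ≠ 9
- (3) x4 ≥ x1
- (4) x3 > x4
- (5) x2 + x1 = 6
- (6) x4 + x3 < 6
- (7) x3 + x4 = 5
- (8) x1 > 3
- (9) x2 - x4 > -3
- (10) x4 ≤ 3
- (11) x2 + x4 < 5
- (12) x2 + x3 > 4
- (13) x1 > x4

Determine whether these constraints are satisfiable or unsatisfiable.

Unsatisfiable

From constraint 8: x1 ≥ 4. From constraints 3 and 10: x1 ≤ x4 and x4 ≤ 3, so x1 ≤ 3. But 3 < 4, so no value of x1 works.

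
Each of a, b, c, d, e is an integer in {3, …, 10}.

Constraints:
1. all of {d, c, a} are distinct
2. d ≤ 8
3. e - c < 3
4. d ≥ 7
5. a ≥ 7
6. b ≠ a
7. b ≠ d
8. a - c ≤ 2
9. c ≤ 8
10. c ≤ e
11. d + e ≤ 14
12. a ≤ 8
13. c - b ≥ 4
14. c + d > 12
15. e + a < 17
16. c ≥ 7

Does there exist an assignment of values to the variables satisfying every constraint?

Constraints 2, 4, 5, 9, 12, and 16 confine each of d, c, a to the 2 values {7, 8}.
Constraint 1 requires all 3 of them to be distinct, but only 2 values are available — impossible by the pigeonhole principle.

Unsatisfiable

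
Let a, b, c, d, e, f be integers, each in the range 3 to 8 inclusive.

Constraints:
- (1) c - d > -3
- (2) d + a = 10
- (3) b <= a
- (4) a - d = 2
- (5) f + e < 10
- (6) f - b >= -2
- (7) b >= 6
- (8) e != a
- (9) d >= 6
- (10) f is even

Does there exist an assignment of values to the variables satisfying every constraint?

From constraint 9: d ≥ 6. From constraints 3 and 7: a ≥ b ≥ 6. Hence d + a ≥ 12. But constraint 2 requires d + a = 10, and 10 < 12. Contradiction.

Unsatisfiable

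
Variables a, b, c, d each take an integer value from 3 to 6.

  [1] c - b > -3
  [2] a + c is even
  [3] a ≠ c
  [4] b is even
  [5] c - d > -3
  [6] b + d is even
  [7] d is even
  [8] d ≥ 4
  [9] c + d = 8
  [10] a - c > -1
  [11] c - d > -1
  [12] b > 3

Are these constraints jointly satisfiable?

Setting (a, b, c, d) = (6, 6, 4, 4) satisfies everything: constraint 1: c - b = -2; constraint 5: c - d = 0, and the others follow.

Satisfiable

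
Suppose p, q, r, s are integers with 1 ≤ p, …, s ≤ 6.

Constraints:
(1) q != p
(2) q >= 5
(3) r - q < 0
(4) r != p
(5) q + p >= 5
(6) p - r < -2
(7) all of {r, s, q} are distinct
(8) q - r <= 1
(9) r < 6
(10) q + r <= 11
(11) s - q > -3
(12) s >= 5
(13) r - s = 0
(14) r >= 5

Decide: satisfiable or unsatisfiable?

Unsatisfiable

Constraints 2, 12, and 14 confine each of r, s, q to the 2 values {5, 6} (the domain already gives each ≤ 6).
Constraint 7 requires all 3 of them to be distinct, but only 2 values are available — impossible by the pigeonhole principle.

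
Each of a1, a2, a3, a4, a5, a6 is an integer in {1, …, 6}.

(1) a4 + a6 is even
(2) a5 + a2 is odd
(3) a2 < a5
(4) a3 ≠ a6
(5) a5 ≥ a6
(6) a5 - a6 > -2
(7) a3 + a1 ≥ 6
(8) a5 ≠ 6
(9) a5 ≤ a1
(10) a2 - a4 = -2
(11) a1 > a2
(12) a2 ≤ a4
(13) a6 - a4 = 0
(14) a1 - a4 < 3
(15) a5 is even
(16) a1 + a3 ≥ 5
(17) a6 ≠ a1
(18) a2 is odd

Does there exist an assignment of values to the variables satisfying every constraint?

Setting (a1, a2, a3, a4, a5, a6) = (4, 1, 4, 3, 4, 3) satisfies everything: constraint 6: a5 - a6 = 1; constraint 7: a3 + a1 = 8; constraint 10: a2 - a4 = -2, and the others follow.

Satisfiable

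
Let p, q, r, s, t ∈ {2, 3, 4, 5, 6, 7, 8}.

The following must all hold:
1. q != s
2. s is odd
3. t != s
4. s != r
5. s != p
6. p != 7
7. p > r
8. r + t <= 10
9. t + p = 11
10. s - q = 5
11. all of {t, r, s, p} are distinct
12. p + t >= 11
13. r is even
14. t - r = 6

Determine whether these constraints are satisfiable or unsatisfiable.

The assignment p = 3, q = 2, r = 2, s = 7, t = 8 works:
  constraint 8 holds since r + t = 10.
  constraint 9 holds since t + p = 11.
The rest check out directly.

Satisfiable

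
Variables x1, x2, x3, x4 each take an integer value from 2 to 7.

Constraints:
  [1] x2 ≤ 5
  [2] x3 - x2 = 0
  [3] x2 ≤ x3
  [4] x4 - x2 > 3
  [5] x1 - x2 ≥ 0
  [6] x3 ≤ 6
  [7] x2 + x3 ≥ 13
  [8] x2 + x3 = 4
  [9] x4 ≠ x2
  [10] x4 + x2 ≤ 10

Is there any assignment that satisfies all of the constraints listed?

Unsatisfiable

From constraint 1: x2 ≤ 5. From constraint 6: x3 ≤ 6. Hence x2 + x3 ≤ 11. But constraint 7 requires x2 + x3 ≥ 13, and 13 > 11. Contradiction.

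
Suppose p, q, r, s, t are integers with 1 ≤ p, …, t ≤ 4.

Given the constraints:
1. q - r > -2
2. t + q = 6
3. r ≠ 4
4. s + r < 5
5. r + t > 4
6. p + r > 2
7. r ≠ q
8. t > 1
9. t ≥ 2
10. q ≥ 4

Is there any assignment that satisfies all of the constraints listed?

The assignment p = 1, q = 4, r = 3, s = 1, t = 2 works:
  constraint 1 holds since q - r = 1.
  constraint 2 holds since t + q = 6.
The rest check out directly.

Satisfiable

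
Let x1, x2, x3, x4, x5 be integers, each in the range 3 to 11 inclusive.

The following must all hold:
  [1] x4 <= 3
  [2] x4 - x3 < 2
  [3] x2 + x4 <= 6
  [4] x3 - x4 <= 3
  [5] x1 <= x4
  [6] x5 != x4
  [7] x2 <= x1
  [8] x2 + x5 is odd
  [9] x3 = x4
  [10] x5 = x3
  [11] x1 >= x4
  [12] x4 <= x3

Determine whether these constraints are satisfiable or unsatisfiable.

Unsatisfiable

From constraints 9 and 10, x5 = x3 = x4, so x5 = x4. But constraint 6 says x5 ≠ x4. Contradiction.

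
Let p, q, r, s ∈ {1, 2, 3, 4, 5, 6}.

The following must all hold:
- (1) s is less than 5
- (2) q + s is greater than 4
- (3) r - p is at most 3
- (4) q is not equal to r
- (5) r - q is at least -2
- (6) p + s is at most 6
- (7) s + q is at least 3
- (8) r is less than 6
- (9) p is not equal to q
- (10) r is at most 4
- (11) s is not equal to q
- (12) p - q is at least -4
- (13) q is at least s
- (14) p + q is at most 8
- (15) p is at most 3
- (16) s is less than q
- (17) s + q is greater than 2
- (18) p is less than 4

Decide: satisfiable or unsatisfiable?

Satisfiable

Take p = 2, q = 3, r = 4, s = 2. Then constraint 2: q + s = 5; constraint 3: r - p = 2, and every other listed constraint is also met.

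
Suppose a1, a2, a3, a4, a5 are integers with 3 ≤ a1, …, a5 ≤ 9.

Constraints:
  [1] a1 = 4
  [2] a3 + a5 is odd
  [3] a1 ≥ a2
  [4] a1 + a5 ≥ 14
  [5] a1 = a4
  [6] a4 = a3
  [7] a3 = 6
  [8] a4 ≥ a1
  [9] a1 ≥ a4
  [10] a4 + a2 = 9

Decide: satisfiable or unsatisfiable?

Constraint 1 fixes a1 = 4 and constraint 7 fixes a3 = 6. Constraints 5 and 6 give a1 = a4 = a3, so a1 = a3. But 4 ≠ 6 — contradiction.

Unsatisfiable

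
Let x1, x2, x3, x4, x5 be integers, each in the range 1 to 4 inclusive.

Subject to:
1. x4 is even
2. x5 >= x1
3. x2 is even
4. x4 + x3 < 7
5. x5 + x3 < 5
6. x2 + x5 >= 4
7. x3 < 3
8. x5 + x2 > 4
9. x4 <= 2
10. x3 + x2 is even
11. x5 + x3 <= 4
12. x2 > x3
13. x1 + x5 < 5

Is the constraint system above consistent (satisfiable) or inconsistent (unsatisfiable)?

Try x1 = 1, x2 = 4, x3 = 2, x4 = 2, x5 = 1.
Check constraint 4: x4 + x3 = 4; constraint 5: x5 + x3 = 3; constraint 6: x2 + x5 = 5. The remaining constraints are straightforward to verify.

Satisfiable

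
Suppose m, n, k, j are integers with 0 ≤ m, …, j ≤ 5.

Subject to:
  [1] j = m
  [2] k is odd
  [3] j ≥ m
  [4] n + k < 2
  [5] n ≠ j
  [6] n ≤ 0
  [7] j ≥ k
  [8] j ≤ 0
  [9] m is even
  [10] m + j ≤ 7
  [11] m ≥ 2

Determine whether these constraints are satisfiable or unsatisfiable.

From constraints 3 and 11: j ≥ m and m ≥ 2, so j ≥ 2. From constraint 8: j ≤ 0. But 0 < 2, so no value of j works.

Unsatisfiable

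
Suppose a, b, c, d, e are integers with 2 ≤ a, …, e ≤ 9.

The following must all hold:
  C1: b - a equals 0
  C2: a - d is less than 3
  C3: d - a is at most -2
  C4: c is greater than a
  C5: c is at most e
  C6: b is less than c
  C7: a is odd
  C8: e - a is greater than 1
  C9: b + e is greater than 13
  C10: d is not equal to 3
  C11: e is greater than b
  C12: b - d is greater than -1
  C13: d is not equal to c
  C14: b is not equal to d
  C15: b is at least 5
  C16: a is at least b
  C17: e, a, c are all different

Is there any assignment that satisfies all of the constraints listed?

Satisfiable

Setting (a, b, c, d, e) = (7, 7, 8, 5, 9) satisfies everything: constraint 1: b - a = 0; constraint 2: a - d = 2; constraint 3: d - a = -2, and the others follow.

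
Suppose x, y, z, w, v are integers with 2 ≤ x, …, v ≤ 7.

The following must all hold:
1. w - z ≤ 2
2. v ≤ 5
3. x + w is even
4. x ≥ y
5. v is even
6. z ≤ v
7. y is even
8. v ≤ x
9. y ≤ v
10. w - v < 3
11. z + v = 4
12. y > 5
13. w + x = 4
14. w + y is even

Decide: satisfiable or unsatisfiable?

Unsatisfiable

From constraint 12: y ≥ 6. From constraints 2 and 9: y ≤ v and v ≤ 5, so y ≤ 5. But 5 < 6, so no value of y works.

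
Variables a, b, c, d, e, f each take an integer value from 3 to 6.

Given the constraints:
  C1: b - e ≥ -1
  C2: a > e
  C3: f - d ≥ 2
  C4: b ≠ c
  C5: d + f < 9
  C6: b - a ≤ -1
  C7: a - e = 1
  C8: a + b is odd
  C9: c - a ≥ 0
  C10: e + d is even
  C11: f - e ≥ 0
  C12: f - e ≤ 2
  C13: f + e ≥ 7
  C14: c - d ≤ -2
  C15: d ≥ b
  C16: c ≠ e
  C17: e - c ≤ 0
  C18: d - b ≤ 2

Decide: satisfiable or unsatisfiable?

Unsatisfiable

Constraints 1, 3, 6, 9, 12, and 14 give e − f ≥ -2, f − d ≥ 2, d − c ≥ 2, c − a ≥ 0, a − b ≥ 1, b − e ≥ -1.
Adding all 6 inequalities: the left sides telescope to 0, and the right sides sum to (-2) + 2 + 2 + 0 + 1 + (-1) = 2. So 0 ≥ 2, which is false.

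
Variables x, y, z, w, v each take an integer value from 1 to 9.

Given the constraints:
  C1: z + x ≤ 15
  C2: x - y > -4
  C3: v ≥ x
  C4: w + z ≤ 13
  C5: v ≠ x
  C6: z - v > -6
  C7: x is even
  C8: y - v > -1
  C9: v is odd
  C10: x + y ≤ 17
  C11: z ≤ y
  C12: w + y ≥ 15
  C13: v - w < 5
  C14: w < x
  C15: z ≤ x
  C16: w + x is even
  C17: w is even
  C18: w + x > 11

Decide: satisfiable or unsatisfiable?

Setting (x, y, z, w, v) = (8, 9, 6, 6, 9) satisfies everything: constraint 1: z + x = 14; constraint 2: x - y = -1; constraint 4: w + z = 12, and the others follow.

Satisfiable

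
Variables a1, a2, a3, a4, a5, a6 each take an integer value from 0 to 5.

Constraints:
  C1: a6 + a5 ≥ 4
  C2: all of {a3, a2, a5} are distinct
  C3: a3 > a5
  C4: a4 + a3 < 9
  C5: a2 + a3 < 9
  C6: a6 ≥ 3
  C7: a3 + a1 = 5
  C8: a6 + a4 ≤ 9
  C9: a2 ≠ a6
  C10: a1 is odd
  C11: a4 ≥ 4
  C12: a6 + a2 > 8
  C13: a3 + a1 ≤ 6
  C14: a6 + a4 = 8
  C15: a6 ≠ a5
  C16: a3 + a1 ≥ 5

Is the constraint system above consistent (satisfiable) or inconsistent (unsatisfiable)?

Satisfiable

Take a1 = 3, a2 = 5, a3 = 2, a4 = 4, a5 = 1, a6 = 4. Then constraint 1: a6 + a5 = 5; constraint 4: a4 + a3 = 6, and every other listed constraint is also met.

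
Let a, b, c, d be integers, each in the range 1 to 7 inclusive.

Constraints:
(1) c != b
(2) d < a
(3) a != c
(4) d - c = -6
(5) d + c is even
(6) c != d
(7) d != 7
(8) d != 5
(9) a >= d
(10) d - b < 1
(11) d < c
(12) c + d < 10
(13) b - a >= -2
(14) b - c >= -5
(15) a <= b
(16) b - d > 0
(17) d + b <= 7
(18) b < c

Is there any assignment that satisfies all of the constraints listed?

Try a = 3, b = 3, c = 7, d = 1.
Check constraint 4: d - c = -6; constraint 10: d - b = -2. The remaining constraints are straightforward to verify.

Satisfiable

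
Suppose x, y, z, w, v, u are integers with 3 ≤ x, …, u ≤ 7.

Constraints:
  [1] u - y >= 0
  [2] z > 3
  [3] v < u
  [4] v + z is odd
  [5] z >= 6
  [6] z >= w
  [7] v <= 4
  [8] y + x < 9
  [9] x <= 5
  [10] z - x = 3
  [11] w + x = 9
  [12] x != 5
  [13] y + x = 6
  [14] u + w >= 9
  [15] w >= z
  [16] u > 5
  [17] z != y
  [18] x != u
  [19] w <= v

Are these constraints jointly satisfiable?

Unsatisfiable

From constraints 5 and 15: w ≥ z and z ≥ 6, so w ≥ 6. From constraints 7 and 19: w ≤ v and v ≤ 4, so w ≤ 4. But 4 < 6, so no value of w works.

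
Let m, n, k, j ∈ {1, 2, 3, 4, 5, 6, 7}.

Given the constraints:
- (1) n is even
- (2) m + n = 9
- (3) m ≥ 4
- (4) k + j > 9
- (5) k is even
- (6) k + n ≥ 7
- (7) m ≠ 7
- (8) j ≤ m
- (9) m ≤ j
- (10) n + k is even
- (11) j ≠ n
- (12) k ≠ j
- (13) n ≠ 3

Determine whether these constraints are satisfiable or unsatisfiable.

Satisfiable

The assignment m = 5, n = 4, k = 6, j = 5 works:
  constraint 2 holds since m + n = 9.
  constraint 4 holds since k + j = 11.
The rest check out directly.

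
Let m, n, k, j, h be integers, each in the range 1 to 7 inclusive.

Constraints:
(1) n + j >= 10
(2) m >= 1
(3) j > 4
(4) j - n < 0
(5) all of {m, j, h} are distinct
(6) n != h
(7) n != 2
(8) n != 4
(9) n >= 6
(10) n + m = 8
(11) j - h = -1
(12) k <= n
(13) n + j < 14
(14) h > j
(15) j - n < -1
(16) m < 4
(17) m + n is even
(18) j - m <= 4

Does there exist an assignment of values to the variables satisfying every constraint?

Try m = 1, n = 7, k = 2, j = 5, h = 6.
Check constraint 1: n + j = 12; constraint 4: j - n = -2; constraint 10: n + m = 8. The remaining constraints are straightforward to verify.

Satisfiable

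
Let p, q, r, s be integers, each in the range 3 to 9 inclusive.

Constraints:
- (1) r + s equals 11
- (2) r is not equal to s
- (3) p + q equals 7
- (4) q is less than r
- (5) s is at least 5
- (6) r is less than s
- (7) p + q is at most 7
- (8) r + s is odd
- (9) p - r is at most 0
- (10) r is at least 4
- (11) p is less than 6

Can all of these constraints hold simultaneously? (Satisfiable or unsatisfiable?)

Satisfiable

One satisfying assignment is p = 4, q = 3, r = 5, s = 6.
For the less obvious constraints — constraint 1: r + s = 11; constraint 3: p + q = 7; constraint 7: p + q = 7 — and the others hold by inspection.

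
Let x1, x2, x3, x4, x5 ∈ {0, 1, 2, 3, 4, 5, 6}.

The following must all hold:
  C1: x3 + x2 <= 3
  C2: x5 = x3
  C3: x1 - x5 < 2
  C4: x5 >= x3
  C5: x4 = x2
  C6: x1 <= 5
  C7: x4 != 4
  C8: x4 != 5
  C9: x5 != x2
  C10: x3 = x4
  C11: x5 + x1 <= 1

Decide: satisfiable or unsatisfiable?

From constraints 2, 5, and 10, x5 = x3 = x4 = x2, so x5 = x2. But constraint 9 says x5 ≠ x2. Contradiction.

Unsatisfiable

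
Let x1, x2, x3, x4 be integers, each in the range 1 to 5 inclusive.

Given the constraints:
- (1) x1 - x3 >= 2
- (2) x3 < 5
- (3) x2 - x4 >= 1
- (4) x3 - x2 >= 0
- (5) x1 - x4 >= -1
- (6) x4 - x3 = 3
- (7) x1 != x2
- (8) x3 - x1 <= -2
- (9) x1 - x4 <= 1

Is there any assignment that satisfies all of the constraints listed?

Constraints 1, 3, 4, and 9 give x3 − x2 ≥ 0, x2 − x4 ≥ 1, x4 − x1 ≥ -1, x1 − x3 ≥ 2.
Adding all 4 inequalities: the left sides telescope to 0, and the right sides sum to 0 + 1 + (-1) + 2 = 2. So 0 ≥ 2, which is false.

Unsatisfiable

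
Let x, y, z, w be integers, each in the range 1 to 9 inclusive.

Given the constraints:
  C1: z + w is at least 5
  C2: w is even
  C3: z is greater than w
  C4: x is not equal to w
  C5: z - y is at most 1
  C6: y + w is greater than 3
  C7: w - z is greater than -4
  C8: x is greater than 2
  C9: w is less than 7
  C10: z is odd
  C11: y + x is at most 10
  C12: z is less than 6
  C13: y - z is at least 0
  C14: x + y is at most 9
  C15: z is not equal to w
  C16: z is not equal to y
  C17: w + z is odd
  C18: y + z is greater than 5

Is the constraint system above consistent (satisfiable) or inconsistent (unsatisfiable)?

Try x = 3, y = 4, z = 3, w = 2.
Check constraint 1: z + w = 5; constraint 5: z - y = -1; constraint 6: y + w = 6. The remaining constraints are straightforward to verify.

Satisfiable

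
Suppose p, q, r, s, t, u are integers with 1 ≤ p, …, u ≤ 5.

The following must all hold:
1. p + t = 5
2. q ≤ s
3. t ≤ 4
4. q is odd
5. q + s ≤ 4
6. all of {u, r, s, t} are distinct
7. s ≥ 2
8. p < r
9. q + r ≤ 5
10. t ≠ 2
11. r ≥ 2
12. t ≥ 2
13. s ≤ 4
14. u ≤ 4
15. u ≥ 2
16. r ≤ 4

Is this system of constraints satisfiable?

Unsatisfiable

Constraints 3, 7, 11, 12, 13, 14, 15, and 16 confine each of u, r, s, t to the 3 values {2, …, 4}.
Constraint 6 requires all 4 of them to be distinct, but only 3 values are available — impossible by the pigeonhole principle.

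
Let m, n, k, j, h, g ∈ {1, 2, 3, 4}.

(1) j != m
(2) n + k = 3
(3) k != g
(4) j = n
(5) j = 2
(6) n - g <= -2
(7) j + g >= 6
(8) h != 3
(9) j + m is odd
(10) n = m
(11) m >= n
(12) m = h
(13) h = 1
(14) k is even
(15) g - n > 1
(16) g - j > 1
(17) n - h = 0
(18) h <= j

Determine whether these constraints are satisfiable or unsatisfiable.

Constraint 5 fixes j = 2 and constraint 13 fixes h = 1. Constraints 4, 10, and 12 give j = n = m = h, so j = h. But 2 ≠ 1 — contradiction.

Unsatisfiable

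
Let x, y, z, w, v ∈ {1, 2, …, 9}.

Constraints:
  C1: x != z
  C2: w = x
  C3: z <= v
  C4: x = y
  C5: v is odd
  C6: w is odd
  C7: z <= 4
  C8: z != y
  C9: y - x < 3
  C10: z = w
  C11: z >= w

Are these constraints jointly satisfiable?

Unsatisfiable

From constraints 2, 4, and 10, z = w = x = y, so z = y. But constraint 8 says z ≠ y. Contradiction.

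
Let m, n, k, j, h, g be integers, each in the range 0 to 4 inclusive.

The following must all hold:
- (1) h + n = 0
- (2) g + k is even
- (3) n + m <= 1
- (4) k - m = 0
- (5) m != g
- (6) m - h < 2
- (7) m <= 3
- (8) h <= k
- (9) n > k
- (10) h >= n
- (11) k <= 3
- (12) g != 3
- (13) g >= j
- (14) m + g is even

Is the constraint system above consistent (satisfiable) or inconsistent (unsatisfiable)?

Constraints 8, 9, and 10 give n ≤ h, h ≤ k, k < n. Chaining: n ≤ h ≤ k < n, which forces n < n — impossible.

Unsatisfiable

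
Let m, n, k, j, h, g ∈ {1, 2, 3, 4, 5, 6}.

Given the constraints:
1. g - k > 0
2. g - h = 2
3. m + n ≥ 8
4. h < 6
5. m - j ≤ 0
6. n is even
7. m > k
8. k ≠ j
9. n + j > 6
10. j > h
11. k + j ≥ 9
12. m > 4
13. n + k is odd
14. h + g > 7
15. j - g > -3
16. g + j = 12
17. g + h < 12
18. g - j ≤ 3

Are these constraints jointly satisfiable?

Take m = 6, n = 2, k = 3, j = 6, h = 4, g = 6. Then constraint 1: g - k = 3; constraint 2: g - h = 2; constraint 3: m + n = 8, and every other listed constraint is also met.

Satisfiable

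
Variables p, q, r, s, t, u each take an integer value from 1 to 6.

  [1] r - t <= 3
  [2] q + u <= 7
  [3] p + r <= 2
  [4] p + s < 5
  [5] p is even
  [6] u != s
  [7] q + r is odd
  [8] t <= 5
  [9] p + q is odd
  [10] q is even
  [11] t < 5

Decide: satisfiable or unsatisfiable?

Unsatisfiable

Constraint 5 makes p even and constraint 10 makes q even, so p + q must be even. Constraint 9 says p + q is odd — contradiction.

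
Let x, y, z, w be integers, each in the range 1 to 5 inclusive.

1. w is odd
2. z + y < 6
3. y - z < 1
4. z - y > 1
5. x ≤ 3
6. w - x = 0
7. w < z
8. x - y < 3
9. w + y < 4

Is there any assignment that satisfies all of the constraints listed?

Satisfiable

Try x = 1, y = 1, z = 3, w = 1.
Check constraint 2: z + y = 4; constraint 3: y - z = -2; constraint 4: z - y = 2. The remaining constraints are straightforward to verify.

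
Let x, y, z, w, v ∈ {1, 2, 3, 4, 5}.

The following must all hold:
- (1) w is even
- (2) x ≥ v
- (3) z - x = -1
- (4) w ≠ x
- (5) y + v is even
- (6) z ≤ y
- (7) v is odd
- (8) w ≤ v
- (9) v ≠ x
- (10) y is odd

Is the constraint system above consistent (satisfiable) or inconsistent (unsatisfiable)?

Satisfiable

One satisfying assignment is x = 4, y = 5, z = 3, w = 2, v = 3.
For the less obvious constraints — constraint 1: w = 2 is even; constraint 3: z - x = -1 — and the others hold by inspection.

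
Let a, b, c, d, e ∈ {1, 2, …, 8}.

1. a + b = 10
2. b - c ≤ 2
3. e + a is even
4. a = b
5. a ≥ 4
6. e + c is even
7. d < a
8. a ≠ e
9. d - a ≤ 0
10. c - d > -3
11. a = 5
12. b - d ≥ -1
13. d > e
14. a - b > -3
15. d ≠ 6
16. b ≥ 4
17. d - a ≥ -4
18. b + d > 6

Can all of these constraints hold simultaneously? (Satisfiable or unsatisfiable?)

Satisfiable

The assignment a = 5, b = 5, c = 3, d = 4, e = 3 works:
  constraint 1 holds since a + b = 10.
  constraint 2 holds since b - c = 2.
The rest check out directly.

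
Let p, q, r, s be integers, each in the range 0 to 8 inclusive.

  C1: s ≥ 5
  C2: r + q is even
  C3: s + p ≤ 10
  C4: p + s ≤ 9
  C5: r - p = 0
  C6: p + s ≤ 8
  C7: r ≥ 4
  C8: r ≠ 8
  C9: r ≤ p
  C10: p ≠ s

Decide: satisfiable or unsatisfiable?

From constraints 7 and 9: p ≥ r ≥ 4. From constraint 1: s ≥ 5. Hence p + s ≥ 9. But constraint 6 requires p + s ≤ 8, and 8 < 9. Contradiction.

Unsatisfiable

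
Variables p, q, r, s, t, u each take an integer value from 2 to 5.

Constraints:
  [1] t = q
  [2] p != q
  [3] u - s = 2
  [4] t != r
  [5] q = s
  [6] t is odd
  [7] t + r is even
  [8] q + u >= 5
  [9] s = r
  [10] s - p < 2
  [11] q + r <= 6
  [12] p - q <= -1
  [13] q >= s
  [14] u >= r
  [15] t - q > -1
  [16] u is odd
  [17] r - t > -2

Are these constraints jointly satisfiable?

From constraints 1, 5, and 9, t = q = s = r, so t = r. But constraint 4 says t ≠ r. Contradiction.

Unsatisfiable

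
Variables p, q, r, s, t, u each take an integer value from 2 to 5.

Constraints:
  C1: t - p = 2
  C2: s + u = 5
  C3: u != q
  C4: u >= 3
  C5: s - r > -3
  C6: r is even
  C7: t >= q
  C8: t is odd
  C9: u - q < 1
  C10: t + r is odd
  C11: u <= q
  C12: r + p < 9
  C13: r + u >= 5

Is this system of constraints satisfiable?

Satisfiable

Try p = 3, q = 4, r = 4, s = 2, t = 5, u = 3.
Check constraint 1: t - p = 2; constraint 2: s + u = 5. The remaining constraints are straightforward to verify.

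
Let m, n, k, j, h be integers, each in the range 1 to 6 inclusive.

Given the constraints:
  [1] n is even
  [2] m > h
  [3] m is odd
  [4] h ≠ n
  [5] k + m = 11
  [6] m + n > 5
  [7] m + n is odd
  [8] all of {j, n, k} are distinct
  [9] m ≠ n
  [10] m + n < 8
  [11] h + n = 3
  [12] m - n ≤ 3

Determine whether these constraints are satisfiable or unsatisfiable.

Take m = 5, n = 2, k = 6, j = 1, h = 1. Then constraint 5: k + m = 11; constraint 6: m + n = 7; constraint 10: m + n = 7, and every other listed constraint is also met.

Satisfiable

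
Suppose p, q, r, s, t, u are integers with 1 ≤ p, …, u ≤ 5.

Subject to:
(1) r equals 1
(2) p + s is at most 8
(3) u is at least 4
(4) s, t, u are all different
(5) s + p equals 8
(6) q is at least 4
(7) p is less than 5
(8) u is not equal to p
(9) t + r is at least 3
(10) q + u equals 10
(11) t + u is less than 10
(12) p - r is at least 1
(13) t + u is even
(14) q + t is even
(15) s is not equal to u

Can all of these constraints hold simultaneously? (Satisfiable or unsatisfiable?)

Setting (p, q, r, s, t, u) = (4, 5, 1, 4, 3, 5) satisfies everything: constraint 2: p + s = 8; constraint 5: s + p = 8; constraint 9: t + r = 4, and the others follow.

Satisfiable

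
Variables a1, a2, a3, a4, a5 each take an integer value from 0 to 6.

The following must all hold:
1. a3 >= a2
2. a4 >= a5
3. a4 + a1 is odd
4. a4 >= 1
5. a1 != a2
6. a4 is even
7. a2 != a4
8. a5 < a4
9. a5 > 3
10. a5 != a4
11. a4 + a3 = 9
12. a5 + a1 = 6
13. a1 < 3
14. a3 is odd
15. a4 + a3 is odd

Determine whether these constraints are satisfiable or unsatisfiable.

Satisfiable

The assignment a1 = 1, a2 = 3, a3 = 3, a4 = 6, a5 = 5 works:
  constraint 3 holds since a4 + a1 = 7 is odd.
  constraint 11 holds since a4 + a3 = 9.
  constraint 12 holds since a5 + a1 = 6.
The rest check out directly.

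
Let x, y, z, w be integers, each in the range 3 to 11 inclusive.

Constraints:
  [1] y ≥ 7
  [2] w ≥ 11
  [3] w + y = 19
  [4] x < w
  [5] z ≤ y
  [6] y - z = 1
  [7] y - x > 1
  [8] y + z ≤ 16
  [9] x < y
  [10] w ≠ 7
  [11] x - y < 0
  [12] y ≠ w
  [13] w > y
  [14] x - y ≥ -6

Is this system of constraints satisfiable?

Satisfiable

Setting (x, y, z, w) = (5, 8, 7, 11) satisfies everything: constraint 3: w + y = 19; constraint 6: y - z = 1; constraint 7: y - x = 3, and the others follow.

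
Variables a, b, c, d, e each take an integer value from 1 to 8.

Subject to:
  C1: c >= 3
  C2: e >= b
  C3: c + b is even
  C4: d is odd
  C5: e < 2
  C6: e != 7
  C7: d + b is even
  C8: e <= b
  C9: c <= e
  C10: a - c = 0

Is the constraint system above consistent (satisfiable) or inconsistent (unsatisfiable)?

Unsatisfiable

From constraints 1 and 9: e ≥ c and c ≥ 3, so e ≥ 3. From constraint 5: e ≤ 1. But 1 < 3, so no value of e works.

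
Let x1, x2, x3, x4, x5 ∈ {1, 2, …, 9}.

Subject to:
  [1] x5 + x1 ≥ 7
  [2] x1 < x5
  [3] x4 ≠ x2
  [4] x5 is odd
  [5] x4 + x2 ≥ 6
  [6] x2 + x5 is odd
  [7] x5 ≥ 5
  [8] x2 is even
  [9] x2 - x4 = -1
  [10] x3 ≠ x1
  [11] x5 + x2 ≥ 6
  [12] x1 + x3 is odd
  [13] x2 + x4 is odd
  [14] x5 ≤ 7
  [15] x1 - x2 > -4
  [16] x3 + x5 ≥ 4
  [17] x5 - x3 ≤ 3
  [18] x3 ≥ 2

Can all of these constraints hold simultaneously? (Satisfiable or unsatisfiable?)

The assignment x1 = 3, x2 = 4, x3 = 2, x4 = 5, x5 = 5 works:
  constraint 1 holds since x5 + x1 = 8.
  constraint 5 holds since x4 + x2 = 9.
  constraint 9 holds since x2 - x4 = -1.
The rest check out directly.

Satisfiable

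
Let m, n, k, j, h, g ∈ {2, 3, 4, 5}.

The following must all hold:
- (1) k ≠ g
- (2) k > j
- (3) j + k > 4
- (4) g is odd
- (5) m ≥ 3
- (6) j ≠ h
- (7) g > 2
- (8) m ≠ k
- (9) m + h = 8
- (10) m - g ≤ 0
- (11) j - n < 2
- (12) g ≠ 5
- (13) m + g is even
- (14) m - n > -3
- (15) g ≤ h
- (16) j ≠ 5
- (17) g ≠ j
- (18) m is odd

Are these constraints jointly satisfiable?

Setting (m, n, k, j, h, g) = (3, 3, 5, 2, 5, 3) satisfies everything: constraint 3: j + k = 7; constraint 9: m + h = 8; constraint 10: m - g = 0, and the others follow.

Satisfiable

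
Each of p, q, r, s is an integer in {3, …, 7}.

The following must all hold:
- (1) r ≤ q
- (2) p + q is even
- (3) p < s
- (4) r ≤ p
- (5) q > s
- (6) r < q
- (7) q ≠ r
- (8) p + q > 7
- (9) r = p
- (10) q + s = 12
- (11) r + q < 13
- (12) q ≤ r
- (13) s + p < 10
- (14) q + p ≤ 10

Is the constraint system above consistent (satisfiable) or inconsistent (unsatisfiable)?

Constraints 3, 4, 5, and 12 give p < s, s < q, q ≤ r, r ≤ p. Chaining: p < s < q ≤ r ≤ p, which forces p < p — impossible.

Unsatisfiable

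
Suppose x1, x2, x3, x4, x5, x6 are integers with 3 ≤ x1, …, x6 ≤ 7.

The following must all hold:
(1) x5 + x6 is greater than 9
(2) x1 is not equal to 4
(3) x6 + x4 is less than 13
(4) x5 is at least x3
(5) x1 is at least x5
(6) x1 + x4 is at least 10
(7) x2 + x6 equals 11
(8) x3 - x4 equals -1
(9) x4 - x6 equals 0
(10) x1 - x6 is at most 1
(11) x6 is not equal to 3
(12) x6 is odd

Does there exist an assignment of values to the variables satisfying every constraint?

Satisfiable

The assignment x1 = 6, x2 = 6, x3 = 4, x4 = 5, x5 = 6, x6 = 5 works:
  constraint 1 holds since x5 + x6 = 11.
  constraint 3 holds since x6 + x4 = 10.
The rest check out directly.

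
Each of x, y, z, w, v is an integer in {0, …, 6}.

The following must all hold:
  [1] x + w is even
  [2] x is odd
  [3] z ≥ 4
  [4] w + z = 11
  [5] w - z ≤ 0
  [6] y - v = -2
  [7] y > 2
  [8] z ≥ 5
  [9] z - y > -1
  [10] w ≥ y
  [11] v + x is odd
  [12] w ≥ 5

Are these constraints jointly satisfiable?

Satisfiable

Take x = 5, y = 4, z = 6, w = 5, v = 6. Then constraint 4: w + z = 11; constraint 5: w - z = -1, and every other listed constraint is also met.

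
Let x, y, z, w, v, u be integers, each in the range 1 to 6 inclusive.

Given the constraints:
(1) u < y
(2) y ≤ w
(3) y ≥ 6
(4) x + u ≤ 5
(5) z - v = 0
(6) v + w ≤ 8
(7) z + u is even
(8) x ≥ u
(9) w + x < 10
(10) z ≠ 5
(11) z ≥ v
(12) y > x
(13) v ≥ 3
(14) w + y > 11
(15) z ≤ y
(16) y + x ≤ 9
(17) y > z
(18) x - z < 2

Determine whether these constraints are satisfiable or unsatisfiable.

From constraint 13: v ≥ 3. From constraints 2 and 3: w ≥ y ≥ 6. Hence v + w ≥ 9. But constraint 6 requires v + w ≤ 8, and 8 < 9. Contradiction.

Unsatisfiable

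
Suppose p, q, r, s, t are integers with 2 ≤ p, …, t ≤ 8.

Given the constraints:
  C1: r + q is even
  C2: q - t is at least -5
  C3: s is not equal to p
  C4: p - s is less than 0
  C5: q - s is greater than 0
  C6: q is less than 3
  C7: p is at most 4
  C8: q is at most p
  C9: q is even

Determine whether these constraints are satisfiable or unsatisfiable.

Unsatisfiable

Constraints 4, 5, and 8 give s < q, q ≤ p, p < s. Chaining: s < q ≤ p < s, which forces s < s — impossible.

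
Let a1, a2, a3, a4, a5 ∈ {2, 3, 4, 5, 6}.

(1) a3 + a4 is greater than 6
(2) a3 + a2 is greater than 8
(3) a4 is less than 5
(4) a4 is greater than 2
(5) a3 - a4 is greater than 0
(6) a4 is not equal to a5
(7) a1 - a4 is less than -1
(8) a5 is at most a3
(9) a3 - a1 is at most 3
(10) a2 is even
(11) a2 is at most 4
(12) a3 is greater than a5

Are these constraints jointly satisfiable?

The assignment a1 = 2, a2 = 4, a3 = 5, a4 = 4, a5 = 3 works:
  constraint 1 holds since a3 + a4 = 9.
  constraint 2 holds since a3 + a2 = 9.
The rest check out directly.

Satisfiable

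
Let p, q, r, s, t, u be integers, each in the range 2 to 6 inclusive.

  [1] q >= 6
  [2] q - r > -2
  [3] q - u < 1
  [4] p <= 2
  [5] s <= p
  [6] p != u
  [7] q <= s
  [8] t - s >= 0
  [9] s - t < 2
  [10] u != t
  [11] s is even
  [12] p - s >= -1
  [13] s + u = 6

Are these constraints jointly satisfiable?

From constraints 1 and 7: s ≥ q and q ≥ 6, so s ≥ 6. From constraints 4 and 5: s ≤ p and p ≤ 2, so s ≤ 2. But 2 < 6, so no value of s works.

Unsatisfiable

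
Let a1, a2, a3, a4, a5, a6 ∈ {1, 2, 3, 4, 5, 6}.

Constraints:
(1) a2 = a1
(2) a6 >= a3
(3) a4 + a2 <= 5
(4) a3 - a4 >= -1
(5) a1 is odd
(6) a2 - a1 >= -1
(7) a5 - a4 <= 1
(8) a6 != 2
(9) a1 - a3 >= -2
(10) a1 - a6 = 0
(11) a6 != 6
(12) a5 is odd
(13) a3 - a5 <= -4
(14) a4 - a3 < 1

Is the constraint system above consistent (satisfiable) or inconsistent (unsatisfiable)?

Constraints 4, 7, and 13 give a4 − a5 ≥ -1, a5 − a3 ≥ 4, a3 − a4 ≥ -1.
Adding all 3 inequalities: the left sides telescope to 0, and the right sides sum to (-1) + 4 + (-1) = 2. So 0 ≥ 2, which is false.

Unsatisfiable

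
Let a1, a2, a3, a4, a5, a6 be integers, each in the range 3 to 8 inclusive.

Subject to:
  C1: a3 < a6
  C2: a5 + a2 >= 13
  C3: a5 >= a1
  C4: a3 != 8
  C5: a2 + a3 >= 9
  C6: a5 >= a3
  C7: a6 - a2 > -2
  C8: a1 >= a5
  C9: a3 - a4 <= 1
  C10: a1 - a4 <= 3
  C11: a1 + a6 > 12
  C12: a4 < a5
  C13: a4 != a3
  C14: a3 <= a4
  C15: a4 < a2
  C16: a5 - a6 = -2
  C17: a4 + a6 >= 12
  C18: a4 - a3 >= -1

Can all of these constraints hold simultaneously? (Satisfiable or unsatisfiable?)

Satisfiable

Take a1 = 6, a2 = 8, a3 = 4, a4 = 5, a5 = 6, a6 = 8. Then constraint 2: a5 + a2 = 14; constraint 5: a2 + a3 = 12; constraint 7: a6 - a2 = 0, and every other listed constraint is also met.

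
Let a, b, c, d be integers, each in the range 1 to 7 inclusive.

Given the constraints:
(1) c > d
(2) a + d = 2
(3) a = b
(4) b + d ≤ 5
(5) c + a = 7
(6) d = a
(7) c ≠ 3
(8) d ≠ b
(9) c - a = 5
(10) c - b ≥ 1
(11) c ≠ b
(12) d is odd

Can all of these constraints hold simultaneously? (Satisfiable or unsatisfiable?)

Unsatisfiable

From constraints 3 and 6, d = a = b, so d = b. But constraint 8 says d ≠ b. Contradiction.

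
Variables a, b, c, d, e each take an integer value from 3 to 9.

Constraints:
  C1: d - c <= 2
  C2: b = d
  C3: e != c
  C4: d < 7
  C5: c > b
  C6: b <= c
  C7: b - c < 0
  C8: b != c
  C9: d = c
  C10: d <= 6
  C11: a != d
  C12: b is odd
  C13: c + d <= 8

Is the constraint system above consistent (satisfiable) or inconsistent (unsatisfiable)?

From constraints 2 and 9, b = d = c, so b = c. But constraint 8 says b ≠ c. Contradiction.

Unsatisfiable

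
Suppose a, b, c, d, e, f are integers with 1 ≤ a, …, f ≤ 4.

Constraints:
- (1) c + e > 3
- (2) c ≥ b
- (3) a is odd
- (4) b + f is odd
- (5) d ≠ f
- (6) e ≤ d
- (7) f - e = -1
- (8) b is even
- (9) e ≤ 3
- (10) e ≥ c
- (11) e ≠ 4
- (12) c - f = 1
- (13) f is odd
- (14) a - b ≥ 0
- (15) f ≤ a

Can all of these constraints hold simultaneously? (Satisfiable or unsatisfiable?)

Setting (a, b, c, d, e, f) = (3, 2, 2, 2, 2, 1) satisfies everything: constraint 1: c + e = 4; constraint 7: f - e = -1; constraint 12: c - f = 1, and the others follow.

Satisfiable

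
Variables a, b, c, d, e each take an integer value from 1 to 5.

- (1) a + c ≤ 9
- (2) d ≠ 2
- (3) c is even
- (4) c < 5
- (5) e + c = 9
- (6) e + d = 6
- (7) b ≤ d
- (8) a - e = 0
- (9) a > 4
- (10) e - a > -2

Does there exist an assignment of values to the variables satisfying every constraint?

Try a = 5, b = 1, c = 4, d = 1, e = 5.
Check constraint 1: a + c = 9; constraint 5: e + c = 9. The remaining constraints are straightforward to verify.

Satisfiable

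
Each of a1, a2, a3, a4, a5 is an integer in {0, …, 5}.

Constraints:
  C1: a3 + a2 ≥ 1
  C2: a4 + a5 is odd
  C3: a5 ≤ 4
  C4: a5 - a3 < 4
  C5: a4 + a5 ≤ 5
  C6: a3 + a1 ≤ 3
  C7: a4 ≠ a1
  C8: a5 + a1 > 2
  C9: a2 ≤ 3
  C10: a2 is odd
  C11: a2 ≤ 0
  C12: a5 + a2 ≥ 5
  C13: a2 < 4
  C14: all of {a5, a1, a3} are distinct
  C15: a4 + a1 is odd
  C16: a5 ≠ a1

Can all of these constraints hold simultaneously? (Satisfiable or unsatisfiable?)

Unsatisfiable

From constraint 3: a5 ≤ 4. From constraint 11: a2 ≤ 0. Hence a5 + a2 ≤ 4. But constraint 12 requires a5 + a2 ≥ 5, and 5 > 4. Contradiction.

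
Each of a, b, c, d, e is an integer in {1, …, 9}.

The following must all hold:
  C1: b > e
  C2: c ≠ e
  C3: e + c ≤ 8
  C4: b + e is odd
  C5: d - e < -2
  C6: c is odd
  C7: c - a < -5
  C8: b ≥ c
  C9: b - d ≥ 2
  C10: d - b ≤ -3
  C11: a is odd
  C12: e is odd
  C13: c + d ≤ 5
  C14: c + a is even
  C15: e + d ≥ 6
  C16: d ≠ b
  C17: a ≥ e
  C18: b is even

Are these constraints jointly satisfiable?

Satisfiable

One satisfying assignment is a = 9, b = 6, c = 3, d = 2, e = 5.
For the less obvious constraints — constraint 3: e + c = 8; constraint 5: d - e = -3 — and the others hold by inspection.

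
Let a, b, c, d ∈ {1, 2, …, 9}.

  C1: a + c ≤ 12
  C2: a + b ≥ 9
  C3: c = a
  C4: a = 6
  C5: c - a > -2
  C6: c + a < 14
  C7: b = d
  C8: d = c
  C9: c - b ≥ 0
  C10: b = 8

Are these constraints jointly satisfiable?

Unsatisfiable

Constraint 10 fixes b = 8 and constraint 4 fixes a = 6. Constraints 3, 7, and 8 give b = d = c = a, so b = a. But 8 ≠ 6 — contradiction.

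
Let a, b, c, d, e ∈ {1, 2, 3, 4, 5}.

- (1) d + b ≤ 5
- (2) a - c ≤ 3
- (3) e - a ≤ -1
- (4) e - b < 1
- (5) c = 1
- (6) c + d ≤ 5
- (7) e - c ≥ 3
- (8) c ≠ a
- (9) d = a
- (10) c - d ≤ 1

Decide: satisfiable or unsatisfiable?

Constraints 2, 3, and 7 give c − a ≥ -3, a − e ≥ 1, e − c ≥ 3.
Adding all 3 inequalities: the left sides telescope to 0, and the right sides sum to (-3) + 1 + 3 = 1. So 0 ≥ 1, which is false.

Unsatisfiable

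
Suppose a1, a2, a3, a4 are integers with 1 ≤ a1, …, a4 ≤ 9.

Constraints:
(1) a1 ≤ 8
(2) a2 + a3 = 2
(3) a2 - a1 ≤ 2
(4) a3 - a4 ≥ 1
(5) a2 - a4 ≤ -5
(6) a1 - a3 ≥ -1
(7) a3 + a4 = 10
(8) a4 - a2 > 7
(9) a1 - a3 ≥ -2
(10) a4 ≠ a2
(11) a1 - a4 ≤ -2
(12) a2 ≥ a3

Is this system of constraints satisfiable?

Constraints 4, 6, and 11 give a4 − a1 ≥ 2, a1 − a3 ≥ -1, a3 − a4 ≥ 1.
Adding all 3 inequalities: the left sides telescope to 0, and the right sides sum to 2 + (-1) + 1 = 2. So 0 ≥ 2, which is false.

Unsatisfiable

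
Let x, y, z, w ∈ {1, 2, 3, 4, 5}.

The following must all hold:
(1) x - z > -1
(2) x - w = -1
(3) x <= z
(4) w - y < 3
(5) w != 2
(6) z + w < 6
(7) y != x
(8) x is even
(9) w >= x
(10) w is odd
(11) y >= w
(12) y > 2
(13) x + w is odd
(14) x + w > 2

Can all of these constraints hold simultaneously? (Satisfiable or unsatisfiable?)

Satisfiable

Try x = 2, y = 3, z = 2, w = 3.
Check constraint 1: x - z = 0; constraint 2: x - w = -1; constraint 4: w - y = 0. The remaining constraints are straightforward to verify.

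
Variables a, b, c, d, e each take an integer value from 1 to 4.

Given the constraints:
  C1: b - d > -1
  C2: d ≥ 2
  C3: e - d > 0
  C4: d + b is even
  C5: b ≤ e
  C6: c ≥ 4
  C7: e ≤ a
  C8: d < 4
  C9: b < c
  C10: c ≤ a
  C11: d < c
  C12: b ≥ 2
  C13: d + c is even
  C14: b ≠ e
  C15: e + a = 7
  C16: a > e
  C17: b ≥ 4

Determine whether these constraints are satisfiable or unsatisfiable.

Unsatisfiable

From constraints 5 and 17: e ≥ b ≥ 4. From constraints 6 and 10: a ≥ c ≥ 4. Hence e + a ≥ 8. But constraint 15 requires e + a = 7, and 7 < 8. Contradiction.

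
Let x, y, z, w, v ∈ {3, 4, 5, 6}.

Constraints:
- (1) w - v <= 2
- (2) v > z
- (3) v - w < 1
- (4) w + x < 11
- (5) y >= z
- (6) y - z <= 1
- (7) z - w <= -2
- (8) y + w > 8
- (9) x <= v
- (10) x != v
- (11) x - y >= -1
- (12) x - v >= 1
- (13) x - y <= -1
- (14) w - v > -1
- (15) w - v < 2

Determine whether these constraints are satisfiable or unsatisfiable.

Constraints 1, 6, 7, 12, and 13 give v − w ≥ -2, w − z ≥ 2, z − y ≥ -1, y − x ≥ 1, x − v ≥ 1.
Adding all 5 inequalities: the left sides telescope to 0, and the right sides sum to (-2) + 2 + (-1) + 1 + 1 = 1. So 0 ≥ 1, which is false.

Unsatisfiable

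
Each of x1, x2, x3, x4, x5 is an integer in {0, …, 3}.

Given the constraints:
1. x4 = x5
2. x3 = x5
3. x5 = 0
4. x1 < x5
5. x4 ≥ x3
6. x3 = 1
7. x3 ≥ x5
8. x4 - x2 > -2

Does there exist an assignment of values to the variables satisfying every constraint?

Unsatisfiable

Constraint 6 fixes x3 = 1 and constraint 3 fixes x5 = 0, but constraint 2 requires x3 = x5. Since 1 ≠ 0, contradiction.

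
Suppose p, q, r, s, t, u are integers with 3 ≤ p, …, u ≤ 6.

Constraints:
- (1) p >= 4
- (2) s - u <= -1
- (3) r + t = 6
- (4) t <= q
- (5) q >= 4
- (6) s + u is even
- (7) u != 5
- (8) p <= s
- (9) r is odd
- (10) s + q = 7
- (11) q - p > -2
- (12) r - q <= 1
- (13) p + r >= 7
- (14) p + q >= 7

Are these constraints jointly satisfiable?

From constraints 1 and 8: s ≥ p ≥ 4. From constraint 5: q ≥ 4. Hence s + q ≥ 8. But constraint 10 requires s + q = 7, and 7 < 8. Contradiction.

Unsatisfiable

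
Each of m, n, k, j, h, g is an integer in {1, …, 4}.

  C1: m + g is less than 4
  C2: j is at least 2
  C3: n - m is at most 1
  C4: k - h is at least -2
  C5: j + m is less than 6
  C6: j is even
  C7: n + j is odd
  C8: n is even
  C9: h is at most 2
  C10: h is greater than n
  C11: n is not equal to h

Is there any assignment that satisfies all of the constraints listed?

Unsatisfiable

Constraint 8 makes n even and constraint 6 makes j even, so n + j must be even. Constraint 7 says n + j is odd — contradiction.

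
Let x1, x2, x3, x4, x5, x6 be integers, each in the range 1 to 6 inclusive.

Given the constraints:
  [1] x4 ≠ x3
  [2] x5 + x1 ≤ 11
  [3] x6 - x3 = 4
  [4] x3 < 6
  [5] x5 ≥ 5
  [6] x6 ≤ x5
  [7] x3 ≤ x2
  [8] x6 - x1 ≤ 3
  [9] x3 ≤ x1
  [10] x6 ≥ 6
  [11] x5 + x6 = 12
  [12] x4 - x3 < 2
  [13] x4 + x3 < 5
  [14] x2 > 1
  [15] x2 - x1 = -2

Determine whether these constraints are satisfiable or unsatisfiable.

Satisfiable

Take x1 = 4, x2 = 2, x3 = 2, x4 = 1, x5 = 6, x6 = 6. Then constraint 2: x5 + x1 = 10; constraint 3: x6 - x3 = 4; constraint 8: x6 - x1 = 2, and every other listed constraint is also met.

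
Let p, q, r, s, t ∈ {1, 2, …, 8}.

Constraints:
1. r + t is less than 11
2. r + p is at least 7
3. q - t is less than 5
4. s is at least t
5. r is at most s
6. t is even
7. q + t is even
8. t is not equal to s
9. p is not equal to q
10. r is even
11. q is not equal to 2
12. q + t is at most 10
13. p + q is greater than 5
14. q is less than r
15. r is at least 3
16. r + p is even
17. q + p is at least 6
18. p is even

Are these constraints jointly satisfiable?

The assignment p = 2, q = 6, r = 8, s = 8, t = 2 works:
  constraint 1 holds since r + t = 10.
  constraint 2 holds since r + p = 10.
  constraint 3 holds since q - t = 4.
The rest check out directly.

Satisfiable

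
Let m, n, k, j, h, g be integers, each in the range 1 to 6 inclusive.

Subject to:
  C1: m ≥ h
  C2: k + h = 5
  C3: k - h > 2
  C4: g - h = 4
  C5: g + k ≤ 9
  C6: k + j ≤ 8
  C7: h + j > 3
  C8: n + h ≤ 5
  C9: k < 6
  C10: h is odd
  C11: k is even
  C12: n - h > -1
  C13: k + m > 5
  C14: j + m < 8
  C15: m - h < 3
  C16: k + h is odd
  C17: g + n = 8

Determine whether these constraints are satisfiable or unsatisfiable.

One satisfying assignment is m = 3, n = 3, k = 4, j = 3, h = 1, g = 5.
For the less obvious constraints — constraint 2: k + h = 5; constraint 3: k - h = 3 — and the others hold by inspection.

Satisfiable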